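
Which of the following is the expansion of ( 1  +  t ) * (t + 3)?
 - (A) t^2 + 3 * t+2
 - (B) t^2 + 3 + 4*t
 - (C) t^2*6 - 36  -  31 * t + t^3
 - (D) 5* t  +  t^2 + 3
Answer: B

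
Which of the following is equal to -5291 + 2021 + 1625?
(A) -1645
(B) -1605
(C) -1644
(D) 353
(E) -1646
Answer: A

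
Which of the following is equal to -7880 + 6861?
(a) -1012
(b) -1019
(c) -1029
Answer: b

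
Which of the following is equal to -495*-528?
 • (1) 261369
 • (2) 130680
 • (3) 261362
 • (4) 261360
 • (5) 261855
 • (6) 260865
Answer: 4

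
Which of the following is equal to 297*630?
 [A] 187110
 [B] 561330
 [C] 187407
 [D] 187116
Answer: A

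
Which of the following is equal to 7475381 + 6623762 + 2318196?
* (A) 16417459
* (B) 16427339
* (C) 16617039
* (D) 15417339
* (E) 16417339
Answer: E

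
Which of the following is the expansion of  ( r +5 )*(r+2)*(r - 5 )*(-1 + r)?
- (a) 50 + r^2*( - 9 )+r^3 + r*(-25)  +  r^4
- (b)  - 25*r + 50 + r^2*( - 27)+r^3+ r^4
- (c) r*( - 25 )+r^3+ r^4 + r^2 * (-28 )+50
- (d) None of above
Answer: b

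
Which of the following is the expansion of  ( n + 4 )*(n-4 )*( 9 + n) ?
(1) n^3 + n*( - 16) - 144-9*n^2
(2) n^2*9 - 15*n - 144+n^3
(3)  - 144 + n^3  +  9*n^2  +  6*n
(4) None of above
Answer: 4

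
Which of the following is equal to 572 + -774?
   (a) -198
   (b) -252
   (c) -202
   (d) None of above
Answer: c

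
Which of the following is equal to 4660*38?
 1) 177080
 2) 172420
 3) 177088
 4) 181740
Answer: 1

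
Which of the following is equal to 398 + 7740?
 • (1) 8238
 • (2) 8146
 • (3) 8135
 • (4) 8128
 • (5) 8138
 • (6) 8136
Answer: 5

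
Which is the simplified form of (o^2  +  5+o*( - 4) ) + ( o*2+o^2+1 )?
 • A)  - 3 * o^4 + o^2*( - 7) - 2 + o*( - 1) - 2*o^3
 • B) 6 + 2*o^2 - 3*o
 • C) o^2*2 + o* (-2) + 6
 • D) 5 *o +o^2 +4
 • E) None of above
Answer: C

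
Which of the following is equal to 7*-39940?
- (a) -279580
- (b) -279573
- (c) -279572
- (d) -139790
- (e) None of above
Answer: a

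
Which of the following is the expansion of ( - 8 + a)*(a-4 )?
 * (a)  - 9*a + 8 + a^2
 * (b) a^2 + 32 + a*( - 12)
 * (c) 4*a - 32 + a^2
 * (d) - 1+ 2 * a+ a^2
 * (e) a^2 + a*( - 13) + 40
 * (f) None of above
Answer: b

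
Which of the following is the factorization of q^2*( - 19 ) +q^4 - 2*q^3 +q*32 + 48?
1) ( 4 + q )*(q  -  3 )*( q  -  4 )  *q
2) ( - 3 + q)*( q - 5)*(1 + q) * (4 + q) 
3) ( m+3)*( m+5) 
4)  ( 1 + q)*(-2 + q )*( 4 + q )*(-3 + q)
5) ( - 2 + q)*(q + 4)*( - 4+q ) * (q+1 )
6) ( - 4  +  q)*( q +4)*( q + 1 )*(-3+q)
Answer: 6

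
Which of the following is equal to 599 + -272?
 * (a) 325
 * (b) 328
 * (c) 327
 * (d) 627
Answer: c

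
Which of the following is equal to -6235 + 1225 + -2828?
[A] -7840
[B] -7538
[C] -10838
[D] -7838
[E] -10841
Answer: D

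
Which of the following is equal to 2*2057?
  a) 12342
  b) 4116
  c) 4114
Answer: c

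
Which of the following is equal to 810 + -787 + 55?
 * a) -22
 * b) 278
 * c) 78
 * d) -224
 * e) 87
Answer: c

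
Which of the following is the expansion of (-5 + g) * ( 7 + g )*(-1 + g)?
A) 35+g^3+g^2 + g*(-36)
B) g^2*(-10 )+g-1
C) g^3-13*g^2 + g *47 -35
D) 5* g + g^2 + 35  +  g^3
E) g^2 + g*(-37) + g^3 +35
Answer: E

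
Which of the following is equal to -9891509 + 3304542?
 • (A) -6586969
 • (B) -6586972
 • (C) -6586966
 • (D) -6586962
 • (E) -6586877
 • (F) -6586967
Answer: F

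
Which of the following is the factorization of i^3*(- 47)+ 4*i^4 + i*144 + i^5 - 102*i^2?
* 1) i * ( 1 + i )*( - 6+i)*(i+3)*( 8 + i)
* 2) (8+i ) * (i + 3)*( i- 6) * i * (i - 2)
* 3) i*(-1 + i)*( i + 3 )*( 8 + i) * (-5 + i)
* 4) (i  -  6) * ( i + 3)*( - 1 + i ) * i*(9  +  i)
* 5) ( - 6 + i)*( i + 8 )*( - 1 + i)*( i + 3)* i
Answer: 5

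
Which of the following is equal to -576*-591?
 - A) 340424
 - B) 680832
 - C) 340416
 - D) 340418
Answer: C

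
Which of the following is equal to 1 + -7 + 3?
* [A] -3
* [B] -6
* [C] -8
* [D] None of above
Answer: A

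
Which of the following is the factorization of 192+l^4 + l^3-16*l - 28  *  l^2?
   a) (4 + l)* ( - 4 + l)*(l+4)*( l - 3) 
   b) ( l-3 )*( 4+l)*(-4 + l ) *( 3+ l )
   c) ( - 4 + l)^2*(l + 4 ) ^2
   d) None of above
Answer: a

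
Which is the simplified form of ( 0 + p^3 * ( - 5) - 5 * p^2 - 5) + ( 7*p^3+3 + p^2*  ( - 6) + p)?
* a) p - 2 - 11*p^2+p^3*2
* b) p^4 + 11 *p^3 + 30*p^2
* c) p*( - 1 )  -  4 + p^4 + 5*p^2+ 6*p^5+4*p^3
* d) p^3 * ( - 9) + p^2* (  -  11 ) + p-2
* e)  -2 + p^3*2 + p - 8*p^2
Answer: a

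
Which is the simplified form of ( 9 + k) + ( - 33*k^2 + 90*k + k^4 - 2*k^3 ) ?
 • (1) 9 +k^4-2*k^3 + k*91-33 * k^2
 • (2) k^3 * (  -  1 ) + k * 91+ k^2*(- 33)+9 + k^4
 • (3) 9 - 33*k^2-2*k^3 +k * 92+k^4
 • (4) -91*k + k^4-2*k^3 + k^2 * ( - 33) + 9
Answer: 1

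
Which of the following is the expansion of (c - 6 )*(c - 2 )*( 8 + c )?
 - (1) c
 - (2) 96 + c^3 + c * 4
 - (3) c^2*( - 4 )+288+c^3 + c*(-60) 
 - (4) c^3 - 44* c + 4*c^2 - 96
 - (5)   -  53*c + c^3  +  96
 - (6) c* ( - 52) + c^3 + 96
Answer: 6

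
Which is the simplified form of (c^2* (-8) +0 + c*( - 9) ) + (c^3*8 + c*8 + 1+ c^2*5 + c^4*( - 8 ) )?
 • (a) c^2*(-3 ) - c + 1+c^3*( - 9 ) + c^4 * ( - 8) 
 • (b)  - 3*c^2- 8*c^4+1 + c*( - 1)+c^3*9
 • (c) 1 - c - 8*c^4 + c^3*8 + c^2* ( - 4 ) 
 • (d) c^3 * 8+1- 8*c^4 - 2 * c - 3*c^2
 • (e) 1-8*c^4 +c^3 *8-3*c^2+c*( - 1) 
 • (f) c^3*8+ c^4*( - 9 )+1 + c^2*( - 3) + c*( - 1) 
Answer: e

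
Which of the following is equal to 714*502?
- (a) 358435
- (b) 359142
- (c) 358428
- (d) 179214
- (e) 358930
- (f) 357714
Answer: c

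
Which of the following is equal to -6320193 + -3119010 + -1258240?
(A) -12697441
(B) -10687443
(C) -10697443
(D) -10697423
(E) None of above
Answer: C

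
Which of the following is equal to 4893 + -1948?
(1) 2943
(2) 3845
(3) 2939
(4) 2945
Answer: 4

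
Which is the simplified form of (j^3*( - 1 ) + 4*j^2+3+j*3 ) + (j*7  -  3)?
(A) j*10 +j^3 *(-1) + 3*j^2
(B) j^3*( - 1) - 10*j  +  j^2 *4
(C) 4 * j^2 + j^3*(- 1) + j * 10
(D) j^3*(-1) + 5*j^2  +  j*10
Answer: C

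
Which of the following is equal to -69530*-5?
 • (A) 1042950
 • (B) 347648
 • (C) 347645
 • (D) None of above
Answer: D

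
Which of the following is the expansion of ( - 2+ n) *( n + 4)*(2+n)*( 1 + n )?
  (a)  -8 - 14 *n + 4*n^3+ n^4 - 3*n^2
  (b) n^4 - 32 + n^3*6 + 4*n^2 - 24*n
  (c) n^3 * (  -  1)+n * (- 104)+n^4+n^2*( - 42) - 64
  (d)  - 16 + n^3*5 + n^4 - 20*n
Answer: d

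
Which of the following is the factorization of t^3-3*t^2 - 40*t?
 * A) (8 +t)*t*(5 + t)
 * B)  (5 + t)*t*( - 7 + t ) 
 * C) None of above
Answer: C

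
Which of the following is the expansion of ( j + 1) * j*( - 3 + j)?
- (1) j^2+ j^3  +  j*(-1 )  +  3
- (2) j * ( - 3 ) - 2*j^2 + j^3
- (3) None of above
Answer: 2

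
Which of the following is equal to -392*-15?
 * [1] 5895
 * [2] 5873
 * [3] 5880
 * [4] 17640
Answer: 3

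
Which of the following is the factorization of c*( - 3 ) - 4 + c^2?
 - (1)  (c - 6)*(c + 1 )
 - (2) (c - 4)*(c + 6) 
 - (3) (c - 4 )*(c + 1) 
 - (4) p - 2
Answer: 3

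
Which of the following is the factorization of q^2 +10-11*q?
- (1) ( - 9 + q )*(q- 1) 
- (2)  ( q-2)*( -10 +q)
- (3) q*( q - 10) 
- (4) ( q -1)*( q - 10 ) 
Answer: 4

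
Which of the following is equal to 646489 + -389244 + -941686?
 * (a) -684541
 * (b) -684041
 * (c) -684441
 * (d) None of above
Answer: c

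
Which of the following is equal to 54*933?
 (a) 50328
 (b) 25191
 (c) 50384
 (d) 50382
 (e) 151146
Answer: d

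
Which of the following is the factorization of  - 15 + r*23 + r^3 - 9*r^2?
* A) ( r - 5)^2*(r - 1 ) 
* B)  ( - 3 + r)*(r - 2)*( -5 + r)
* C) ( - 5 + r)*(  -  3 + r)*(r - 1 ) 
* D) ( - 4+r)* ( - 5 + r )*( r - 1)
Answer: C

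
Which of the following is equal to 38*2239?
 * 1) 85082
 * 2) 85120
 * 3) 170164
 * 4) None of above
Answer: 1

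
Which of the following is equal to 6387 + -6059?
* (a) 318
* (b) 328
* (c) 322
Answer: b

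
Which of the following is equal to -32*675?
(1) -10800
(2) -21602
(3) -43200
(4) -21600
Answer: 4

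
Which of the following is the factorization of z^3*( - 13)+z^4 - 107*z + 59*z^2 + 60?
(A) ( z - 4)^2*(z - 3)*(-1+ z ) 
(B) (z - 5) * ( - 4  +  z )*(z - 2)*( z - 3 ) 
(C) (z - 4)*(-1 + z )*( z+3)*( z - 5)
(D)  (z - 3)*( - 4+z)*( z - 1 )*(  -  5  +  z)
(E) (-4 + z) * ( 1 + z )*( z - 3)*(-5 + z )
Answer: D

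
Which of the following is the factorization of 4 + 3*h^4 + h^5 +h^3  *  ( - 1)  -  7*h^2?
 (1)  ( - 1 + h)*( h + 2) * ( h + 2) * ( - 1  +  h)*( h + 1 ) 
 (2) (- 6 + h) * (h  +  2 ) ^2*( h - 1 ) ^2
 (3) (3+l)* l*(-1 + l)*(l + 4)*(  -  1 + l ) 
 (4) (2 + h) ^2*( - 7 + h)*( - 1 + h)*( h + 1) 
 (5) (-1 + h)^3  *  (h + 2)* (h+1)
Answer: 1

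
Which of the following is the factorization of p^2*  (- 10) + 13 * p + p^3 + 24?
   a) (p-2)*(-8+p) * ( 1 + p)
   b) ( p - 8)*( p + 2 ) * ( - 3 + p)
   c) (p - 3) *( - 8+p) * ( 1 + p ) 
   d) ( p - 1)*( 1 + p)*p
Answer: c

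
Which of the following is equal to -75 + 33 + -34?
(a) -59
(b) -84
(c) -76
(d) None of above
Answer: c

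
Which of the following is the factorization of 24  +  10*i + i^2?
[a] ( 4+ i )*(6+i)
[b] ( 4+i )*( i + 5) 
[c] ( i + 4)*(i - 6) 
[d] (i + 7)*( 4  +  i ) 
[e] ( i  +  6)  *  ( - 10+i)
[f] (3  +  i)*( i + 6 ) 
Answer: a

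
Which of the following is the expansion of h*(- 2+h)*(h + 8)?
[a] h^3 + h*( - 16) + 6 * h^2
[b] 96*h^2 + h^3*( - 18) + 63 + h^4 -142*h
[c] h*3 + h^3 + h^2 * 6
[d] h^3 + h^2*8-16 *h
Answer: a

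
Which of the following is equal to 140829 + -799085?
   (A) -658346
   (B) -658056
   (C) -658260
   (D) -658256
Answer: D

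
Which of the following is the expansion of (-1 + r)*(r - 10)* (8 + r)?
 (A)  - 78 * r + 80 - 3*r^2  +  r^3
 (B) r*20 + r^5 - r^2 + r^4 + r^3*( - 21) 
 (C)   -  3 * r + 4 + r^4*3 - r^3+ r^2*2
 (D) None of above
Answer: A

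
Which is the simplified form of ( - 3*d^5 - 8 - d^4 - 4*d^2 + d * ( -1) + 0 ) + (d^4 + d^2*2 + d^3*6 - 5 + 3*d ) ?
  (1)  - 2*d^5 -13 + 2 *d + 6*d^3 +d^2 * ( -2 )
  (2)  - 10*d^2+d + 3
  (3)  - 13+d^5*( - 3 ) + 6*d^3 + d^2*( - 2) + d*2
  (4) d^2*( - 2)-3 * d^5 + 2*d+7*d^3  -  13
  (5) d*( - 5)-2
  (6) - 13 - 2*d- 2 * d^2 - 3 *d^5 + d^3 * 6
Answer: 3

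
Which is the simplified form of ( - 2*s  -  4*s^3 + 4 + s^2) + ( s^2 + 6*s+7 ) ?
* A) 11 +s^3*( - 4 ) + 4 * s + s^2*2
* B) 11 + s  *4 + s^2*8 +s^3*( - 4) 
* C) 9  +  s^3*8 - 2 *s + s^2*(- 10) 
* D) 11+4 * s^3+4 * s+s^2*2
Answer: A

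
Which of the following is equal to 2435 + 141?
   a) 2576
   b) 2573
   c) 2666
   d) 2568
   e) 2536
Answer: a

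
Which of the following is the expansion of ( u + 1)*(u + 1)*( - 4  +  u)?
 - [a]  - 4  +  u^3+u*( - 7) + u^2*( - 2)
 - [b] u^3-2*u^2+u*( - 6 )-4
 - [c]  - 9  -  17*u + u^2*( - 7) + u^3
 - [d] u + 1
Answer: a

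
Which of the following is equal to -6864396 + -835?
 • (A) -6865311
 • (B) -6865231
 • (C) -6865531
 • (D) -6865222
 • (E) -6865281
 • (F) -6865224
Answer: B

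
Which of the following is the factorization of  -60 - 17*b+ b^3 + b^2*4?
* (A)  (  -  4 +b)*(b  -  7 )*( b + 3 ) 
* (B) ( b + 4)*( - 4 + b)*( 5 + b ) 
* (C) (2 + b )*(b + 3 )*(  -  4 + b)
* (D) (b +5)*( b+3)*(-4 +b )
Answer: D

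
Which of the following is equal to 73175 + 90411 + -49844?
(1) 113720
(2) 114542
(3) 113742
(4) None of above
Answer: 3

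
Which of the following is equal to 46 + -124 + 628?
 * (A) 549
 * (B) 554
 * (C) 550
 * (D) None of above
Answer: C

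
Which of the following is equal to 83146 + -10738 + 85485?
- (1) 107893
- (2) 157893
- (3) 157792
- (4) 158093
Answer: 2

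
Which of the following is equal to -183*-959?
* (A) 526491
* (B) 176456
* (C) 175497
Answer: C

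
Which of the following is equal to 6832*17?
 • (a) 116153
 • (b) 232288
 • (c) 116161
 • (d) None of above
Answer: d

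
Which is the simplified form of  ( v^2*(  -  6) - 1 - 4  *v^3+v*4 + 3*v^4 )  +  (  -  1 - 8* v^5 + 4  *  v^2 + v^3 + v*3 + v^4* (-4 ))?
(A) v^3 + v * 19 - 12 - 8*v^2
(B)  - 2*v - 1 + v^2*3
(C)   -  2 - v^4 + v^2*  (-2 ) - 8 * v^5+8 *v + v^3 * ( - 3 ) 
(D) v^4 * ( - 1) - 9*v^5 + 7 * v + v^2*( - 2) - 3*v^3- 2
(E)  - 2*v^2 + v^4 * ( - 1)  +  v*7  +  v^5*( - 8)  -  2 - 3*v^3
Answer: E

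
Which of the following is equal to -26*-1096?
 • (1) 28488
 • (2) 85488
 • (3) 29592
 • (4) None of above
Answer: 4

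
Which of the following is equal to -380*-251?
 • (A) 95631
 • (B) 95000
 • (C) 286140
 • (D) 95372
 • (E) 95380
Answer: E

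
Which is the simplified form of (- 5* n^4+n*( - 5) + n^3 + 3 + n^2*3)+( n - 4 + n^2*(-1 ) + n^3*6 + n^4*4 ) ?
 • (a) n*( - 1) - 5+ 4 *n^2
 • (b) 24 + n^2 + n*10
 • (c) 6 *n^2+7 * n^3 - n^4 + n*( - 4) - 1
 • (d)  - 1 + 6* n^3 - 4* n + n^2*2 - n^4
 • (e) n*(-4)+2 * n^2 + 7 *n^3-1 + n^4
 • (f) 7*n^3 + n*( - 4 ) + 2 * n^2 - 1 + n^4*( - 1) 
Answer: f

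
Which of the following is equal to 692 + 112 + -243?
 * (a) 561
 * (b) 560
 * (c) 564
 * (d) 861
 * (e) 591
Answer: a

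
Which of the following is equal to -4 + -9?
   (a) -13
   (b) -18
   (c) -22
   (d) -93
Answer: a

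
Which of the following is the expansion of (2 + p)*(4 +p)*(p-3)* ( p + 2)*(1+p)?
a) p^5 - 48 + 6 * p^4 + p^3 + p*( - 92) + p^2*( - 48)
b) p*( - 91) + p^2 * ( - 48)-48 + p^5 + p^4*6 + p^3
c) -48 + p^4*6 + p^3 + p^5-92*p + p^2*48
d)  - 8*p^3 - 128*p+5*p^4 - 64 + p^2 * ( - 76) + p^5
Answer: a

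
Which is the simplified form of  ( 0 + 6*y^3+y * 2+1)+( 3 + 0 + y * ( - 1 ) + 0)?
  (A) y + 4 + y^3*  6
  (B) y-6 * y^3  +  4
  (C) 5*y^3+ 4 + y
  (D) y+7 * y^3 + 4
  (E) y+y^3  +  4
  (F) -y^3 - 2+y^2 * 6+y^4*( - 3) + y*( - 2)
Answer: A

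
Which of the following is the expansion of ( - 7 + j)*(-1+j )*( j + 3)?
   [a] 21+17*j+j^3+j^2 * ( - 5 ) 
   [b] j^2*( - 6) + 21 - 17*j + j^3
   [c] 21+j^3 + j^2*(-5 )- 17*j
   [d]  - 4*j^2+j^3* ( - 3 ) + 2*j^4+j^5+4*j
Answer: c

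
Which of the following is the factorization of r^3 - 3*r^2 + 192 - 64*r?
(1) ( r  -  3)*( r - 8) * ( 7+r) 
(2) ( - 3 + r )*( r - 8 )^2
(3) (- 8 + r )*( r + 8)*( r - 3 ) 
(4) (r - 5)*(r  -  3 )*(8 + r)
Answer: 3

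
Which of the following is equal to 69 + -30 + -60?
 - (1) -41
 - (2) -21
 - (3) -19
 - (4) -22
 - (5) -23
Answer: 2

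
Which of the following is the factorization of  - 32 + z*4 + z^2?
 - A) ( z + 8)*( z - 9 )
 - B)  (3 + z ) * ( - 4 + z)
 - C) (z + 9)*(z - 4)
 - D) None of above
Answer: D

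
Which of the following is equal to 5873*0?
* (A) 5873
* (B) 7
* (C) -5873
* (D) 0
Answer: D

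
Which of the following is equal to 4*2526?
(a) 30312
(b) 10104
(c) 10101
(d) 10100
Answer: b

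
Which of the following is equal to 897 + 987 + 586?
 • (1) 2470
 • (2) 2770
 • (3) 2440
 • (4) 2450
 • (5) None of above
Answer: 1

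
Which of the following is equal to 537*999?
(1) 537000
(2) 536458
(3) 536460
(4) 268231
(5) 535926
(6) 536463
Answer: 6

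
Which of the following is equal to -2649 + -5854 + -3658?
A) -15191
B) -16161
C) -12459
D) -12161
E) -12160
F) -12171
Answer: D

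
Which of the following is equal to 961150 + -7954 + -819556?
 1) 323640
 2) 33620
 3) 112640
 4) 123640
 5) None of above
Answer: 5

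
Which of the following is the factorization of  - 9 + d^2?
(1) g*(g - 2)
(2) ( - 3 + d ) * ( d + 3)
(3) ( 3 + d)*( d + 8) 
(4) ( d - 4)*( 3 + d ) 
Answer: 2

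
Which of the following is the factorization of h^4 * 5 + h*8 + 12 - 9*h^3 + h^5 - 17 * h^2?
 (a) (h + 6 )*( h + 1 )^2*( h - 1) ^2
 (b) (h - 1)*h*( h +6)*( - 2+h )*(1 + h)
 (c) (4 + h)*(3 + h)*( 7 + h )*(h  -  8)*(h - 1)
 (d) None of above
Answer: d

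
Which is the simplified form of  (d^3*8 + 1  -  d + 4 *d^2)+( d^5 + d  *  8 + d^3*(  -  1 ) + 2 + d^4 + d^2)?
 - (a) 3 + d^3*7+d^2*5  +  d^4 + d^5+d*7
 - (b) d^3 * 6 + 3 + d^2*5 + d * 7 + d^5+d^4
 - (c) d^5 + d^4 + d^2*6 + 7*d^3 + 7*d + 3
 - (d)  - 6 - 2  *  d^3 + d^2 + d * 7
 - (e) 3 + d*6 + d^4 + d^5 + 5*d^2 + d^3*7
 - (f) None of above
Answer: a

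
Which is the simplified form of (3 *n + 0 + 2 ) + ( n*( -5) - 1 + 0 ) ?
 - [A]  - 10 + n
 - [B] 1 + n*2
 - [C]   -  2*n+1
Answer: C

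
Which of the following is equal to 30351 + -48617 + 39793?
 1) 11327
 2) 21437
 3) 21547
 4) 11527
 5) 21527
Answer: 5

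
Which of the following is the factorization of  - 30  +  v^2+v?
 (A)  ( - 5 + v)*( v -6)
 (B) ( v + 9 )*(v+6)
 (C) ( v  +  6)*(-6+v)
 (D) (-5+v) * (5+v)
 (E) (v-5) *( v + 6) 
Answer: E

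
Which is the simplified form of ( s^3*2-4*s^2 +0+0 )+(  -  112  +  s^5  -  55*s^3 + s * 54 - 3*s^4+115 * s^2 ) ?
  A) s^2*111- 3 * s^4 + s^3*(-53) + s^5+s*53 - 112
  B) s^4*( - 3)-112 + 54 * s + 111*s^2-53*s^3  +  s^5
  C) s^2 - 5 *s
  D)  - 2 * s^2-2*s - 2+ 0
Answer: B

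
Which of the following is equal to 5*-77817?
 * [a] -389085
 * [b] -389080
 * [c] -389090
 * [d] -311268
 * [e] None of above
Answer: a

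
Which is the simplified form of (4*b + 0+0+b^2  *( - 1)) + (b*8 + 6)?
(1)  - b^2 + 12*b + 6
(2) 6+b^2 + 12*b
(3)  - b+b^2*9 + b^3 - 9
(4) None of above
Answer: 1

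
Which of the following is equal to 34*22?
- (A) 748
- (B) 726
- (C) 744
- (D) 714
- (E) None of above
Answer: A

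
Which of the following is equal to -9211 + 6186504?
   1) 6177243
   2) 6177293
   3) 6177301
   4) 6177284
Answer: 2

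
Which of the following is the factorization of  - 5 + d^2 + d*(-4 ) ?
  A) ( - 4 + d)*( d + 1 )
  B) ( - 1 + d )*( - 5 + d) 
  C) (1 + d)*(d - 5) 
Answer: C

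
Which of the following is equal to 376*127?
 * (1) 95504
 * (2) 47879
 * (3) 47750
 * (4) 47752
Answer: 4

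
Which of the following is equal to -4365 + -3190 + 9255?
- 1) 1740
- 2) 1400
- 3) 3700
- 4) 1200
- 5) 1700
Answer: 5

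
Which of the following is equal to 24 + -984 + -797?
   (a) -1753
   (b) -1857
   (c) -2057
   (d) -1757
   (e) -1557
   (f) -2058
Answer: d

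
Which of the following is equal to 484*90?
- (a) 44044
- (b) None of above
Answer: b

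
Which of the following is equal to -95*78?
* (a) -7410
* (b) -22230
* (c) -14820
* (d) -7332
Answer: a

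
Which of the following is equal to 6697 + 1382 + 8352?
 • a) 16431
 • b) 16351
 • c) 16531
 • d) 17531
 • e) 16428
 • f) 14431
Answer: a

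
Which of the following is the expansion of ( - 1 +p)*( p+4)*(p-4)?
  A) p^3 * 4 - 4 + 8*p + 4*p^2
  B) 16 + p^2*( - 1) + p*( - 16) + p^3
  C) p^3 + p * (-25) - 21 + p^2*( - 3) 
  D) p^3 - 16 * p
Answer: B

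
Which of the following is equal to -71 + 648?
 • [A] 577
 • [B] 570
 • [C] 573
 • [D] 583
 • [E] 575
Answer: A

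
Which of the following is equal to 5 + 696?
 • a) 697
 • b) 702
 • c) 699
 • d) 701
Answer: d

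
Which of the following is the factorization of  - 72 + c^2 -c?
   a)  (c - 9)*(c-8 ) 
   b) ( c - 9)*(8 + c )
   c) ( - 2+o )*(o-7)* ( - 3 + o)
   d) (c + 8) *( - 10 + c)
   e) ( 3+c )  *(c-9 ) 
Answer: b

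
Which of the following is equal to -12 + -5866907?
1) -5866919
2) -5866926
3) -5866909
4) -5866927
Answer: 1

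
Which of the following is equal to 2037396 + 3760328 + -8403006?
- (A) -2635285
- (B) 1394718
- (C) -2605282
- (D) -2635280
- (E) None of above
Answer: C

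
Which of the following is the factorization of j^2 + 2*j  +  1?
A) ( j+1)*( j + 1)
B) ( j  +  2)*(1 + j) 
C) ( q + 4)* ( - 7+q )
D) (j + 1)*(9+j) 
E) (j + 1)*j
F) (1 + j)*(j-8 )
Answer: A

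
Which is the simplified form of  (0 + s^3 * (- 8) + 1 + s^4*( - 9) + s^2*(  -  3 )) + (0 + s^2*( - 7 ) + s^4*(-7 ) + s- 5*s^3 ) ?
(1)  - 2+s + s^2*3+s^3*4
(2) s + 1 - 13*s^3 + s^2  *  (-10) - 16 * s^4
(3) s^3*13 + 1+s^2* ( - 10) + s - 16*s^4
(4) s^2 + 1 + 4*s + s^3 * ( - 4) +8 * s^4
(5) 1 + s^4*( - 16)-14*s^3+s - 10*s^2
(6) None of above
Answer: 2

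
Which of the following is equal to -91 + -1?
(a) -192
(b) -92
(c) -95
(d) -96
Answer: b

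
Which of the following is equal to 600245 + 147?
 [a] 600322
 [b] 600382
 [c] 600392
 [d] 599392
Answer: c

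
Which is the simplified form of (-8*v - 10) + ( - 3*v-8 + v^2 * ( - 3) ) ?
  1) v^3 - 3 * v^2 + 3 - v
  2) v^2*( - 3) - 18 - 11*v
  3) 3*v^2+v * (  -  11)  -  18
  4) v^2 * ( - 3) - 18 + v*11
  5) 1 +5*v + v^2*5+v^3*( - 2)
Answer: 2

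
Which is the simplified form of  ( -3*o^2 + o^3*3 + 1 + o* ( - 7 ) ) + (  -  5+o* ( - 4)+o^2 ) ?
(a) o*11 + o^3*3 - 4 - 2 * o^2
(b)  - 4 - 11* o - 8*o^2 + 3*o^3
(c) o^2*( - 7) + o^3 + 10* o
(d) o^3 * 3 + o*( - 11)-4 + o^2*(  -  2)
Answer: d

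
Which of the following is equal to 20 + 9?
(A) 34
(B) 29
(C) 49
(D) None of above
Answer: B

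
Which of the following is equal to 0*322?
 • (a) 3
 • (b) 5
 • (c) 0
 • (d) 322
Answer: c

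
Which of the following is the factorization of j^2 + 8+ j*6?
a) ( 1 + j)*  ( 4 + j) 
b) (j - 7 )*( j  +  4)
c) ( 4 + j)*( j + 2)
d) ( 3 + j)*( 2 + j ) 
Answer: c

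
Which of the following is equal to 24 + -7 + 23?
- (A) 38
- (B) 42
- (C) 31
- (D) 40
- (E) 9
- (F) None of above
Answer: D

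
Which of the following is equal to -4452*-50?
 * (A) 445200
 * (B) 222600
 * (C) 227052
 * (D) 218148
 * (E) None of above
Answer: B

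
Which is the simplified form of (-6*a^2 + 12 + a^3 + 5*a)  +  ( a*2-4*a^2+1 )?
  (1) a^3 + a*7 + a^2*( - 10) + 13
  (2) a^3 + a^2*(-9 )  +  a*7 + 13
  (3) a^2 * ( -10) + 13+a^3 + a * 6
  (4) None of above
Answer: 1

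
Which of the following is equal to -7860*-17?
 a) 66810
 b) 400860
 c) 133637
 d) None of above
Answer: d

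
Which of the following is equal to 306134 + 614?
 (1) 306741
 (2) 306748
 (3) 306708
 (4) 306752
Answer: 2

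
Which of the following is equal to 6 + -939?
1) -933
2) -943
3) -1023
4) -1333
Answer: 1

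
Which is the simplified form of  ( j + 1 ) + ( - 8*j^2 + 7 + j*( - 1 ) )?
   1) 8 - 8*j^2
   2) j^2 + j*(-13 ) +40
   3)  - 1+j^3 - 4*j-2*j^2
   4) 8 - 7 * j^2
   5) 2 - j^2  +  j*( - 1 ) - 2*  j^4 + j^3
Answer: 1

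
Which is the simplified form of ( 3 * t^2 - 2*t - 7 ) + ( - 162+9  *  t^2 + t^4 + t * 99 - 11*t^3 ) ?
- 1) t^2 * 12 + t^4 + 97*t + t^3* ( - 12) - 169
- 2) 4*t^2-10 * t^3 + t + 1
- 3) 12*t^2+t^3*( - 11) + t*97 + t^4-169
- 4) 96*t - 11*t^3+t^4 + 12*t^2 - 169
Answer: 3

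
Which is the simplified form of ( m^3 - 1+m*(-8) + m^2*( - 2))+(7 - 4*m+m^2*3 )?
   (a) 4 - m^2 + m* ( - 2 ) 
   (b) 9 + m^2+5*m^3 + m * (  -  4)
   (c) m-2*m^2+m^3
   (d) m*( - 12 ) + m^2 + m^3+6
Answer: d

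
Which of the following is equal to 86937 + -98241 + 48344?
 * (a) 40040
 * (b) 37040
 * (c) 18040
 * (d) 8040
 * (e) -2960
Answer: b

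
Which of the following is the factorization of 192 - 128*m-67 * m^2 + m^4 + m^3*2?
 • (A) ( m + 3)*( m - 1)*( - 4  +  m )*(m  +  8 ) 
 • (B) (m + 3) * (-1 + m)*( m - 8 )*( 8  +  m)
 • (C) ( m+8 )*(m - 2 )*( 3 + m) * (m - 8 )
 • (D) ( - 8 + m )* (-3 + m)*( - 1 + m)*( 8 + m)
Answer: B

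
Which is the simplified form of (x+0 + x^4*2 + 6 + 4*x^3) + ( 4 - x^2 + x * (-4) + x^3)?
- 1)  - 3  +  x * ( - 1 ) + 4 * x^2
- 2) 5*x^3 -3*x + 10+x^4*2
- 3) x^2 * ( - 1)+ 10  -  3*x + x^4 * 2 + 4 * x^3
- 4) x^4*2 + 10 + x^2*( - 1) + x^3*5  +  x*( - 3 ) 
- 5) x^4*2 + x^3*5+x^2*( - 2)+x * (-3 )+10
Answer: 4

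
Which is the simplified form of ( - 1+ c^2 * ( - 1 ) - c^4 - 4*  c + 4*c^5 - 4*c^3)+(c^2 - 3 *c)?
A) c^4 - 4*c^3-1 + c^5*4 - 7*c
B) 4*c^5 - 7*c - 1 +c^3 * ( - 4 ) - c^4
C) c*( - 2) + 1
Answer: B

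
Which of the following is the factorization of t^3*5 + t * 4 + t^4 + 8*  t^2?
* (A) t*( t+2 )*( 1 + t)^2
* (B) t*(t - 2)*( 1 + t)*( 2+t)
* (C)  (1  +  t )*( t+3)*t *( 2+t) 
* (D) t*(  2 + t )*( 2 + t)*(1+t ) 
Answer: D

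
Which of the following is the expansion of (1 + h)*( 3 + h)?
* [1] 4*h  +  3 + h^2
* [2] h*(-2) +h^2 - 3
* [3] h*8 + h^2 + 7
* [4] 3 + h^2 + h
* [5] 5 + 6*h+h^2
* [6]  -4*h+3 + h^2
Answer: 1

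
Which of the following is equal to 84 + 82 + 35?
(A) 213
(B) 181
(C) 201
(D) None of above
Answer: C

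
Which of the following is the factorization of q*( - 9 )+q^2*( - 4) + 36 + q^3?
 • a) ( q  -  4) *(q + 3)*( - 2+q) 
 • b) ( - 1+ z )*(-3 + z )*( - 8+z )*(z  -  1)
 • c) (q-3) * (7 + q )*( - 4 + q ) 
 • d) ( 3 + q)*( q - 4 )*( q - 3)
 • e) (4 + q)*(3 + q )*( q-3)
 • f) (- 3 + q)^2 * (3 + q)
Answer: d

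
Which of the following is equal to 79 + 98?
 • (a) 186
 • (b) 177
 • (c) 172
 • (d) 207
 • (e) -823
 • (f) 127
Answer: b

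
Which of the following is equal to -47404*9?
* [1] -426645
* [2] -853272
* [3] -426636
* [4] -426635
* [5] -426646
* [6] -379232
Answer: 3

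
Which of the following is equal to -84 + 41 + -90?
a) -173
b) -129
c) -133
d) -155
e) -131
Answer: c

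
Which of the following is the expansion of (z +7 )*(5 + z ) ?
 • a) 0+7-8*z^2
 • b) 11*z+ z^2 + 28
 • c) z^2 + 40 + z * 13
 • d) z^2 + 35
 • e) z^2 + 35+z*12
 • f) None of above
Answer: e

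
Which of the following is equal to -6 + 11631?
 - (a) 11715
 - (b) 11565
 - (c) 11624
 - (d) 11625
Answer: d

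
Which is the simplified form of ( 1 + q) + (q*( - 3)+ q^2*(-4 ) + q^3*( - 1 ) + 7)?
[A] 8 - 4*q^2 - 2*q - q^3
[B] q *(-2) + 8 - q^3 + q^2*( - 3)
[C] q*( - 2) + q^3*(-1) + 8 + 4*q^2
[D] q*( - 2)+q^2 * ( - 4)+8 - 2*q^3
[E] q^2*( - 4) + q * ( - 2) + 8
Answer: A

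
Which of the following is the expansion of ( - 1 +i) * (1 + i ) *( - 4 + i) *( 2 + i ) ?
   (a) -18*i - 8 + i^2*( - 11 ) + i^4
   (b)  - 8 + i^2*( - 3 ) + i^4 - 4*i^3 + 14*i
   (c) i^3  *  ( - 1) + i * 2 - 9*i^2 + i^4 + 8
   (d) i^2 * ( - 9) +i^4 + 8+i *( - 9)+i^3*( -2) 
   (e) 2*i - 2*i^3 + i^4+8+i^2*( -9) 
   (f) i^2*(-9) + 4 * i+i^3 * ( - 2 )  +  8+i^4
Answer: e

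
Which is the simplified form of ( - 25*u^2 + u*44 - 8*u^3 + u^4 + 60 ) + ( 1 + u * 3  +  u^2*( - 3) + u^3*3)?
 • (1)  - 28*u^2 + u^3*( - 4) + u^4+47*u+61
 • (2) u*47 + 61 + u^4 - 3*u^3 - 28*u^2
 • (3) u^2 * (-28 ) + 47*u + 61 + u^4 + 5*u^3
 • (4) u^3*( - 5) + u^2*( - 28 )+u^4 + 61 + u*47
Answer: 4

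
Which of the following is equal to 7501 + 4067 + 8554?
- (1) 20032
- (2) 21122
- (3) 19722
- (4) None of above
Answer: 4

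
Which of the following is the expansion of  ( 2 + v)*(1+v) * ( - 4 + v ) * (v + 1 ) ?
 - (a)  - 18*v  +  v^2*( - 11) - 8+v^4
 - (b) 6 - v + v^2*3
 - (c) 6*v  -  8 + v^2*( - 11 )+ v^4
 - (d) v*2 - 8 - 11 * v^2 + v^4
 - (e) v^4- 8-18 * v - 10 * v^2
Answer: a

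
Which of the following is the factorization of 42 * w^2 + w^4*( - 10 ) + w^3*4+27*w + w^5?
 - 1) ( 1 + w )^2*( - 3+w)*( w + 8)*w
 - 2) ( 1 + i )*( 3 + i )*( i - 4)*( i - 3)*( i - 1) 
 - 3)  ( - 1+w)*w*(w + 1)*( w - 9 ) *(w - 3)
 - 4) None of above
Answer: 4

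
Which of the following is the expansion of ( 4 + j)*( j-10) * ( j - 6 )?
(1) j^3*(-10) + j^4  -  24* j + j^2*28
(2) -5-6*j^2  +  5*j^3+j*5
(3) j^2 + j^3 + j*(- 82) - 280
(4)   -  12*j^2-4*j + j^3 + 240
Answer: 4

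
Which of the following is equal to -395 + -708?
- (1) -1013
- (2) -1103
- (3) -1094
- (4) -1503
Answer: 2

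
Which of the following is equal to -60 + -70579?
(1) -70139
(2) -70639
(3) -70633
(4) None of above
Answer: 2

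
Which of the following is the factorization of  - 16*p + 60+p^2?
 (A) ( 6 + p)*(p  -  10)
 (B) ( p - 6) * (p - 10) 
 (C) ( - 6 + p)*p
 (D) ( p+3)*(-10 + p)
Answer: B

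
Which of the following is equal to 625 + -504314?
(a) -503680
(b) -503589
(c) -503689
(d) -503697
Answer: c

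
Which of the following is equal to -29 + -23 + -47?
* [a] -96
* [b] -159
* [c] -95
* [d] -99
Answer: d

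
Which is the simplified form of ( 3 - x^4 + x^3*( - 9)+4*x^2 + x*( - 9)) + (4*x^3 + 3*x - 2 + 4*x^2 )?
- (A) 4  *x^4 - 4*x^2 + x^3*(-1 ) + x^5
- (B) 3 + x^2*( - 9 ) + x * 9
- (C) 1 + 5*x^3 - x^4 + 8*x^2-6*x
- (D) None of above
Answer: D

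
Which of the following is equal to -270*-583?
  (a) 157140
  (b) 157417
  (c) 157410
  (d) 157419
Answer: c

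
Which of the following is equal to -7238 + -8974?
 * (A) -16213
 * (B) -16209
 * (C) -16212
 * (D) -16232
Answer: C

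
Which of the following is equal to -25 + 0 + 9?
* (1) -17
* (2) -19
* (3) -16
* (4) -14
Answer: 3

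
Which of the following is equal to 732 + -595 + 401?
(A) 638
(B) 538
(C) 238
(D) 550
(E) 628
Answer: B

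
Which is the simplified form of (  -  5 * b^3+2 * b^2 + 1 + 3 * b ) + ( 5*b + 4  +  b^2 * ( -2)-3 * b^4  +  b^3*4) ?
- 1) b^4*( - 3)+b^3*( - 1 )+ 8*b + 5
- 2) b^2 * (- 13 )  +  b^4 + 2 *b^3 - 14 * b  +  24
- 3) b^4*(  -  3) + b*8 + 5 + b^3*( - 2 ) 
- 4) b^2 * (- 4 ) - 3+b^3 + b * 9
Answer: 1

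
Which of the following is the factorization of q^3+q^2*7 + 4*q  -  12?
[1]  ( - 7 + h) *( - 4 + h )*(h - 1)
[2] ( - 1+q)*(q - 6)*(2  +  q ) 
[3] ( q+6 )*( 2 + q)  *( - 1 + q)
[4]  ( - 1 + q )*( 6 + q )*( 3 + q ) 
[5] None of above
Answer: 3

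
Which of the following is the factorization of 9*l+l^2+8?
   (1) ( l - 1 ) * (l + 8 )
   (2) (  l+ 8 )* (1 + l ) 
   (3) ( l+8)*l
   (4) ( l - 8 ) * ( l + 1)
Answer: 2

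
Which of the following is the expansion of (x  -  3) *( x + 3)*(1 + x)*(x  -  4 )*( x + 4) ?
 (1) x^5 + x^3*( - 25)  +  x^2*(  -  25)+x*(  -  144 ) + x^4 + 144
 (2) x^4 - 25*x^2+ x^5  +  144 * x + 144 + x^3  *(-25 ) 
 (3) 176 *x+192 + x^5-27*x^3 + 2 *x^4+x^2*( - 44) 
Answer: 2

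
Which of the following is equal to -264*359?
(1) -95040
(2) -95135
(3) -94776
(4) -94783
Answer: 3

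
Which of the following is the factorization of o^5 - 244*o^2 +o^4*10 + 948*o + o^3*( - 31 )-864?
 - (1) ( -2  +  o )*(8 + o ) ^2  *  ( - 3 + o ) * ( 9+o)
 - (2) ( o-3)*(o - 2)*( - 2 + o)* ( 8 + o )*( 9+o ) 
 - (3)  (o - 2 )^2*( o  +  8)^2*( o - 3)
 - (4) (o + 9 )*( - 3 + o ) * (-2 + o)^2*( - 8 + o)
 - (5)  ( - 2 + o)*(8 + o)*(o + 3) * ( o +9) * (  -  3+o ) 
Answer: 2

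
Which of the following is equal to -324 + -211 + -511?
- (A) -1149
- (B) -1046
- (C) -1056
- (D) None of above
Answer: B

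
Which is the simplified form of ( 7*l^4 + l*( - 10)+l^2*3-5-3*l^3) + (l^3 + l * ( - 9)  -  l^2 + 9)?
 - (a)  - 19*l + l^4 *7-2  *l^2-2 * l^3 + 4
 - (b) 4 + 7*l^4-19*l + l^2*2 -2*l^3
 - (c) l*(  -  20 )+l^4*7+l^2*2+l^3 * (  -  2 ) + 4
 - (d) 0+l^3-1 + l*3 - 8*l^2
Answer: b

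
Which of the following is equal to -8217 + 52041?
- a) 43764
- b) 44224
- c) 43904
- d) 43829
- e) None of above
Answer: e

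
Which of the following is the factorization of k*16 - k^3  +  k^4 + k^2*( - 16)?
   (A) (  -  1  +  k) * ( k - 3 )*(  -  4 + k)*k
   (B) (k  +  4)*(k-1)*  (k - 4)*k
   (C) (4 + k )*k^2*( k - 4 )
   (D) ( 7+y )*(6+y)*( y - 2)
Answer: B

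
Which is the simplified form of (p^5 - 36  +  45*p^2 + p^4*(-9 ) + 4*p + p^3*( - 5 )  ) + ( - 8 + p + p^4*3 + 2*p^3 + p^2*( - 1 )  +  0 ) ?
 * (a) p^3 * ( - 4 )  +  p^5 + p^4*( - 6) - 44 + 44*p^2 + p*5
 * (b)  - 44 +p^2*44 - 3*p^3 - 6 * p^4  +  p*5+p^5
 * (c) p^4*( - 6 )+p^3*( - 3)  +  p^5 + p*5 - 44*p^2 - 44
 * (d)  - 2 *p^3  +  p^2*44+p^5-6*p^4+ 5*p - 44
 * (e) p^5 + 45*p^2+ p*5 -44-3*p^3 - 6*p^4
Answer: b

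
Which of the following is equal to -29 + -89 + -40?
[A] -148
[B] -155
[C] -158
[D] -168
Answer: C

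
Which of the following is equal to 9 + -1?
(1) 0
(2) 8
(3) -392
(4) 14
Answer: 2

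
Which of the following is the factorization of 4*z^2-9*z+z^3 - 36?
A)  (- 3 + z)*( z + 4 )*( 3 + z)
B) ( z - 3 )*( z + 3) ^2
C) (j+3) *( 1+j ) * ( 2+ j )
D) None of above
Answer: A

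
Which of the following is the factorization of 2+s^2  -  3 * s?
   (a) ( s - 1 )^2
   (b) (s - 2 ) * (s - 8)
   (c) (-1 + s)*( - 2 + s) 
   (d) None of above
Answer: c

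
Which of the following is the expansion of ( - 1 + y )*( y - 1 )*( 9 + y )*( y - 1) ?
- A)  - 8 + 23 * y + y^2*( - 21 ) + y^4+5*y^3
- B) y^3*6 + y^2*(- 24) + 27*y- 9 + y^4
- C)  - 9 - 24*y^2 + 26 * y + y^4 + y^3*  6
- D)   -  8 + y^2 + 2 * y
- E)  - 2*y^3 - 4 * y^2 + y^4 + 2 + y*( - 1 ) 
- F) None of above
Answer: C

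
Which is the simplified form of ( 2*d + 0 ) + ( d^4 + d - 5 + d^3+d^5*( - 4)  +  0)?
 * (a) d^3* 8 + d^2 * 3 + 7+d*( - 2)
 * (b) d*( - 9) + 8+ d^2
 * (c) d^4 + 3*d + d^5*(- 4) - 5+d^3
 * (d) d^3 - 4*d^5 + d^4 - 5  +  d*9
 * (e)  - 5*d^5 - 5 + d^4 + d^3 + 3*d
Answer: c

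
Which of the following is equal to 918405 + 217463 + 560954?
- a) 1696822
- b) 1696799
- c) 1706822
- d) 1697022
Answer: a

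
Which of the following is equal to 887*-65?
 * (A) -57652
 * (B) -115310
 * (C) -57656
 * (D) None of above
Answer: D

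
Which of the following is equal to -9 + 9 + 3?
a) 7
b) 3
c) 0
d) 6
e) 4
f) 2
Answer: b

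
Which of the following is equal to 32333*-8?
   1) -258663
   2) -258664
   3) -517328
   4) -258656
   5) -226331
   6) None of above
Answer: 2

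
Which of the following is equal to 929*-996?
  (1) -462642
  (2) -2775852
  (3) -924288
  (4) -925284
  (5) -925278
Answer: 4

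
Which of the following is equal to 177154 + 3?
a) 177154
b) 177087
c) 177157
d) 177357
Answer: c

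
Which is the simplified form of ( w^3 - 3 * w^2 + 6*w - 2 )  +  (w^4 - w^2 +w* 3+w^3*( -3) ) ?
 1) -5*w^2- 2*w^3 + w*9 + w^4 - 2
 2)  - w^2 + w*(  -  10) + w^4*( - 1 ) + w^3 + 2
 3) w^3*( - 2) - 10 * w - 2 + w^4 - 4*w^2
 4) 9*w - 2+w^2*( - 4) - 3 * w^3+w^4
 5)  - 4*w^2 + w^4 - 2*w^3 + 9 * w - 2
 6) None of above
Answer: 5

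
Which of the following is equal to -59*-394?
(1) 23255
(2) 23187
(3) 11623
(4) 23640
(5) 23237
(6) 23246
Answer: 6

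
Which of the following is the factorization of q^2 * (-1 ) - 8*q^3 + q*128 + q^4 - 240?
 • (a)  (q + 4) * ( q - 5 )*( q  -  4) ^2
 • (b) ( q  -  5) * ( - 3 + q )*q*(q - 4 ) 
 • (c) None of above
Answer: c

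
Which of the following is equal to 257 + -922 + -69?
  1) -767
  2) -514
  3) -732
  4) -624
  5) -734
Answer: 5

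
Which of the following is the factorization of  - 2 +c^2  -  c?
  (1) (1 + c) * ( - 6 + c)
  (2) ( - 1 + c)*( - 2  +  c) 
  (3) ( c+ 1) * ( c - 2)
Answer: 3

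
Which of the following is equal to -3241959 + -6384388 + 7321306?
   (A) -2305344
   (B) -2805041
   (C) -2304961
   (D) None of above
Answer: D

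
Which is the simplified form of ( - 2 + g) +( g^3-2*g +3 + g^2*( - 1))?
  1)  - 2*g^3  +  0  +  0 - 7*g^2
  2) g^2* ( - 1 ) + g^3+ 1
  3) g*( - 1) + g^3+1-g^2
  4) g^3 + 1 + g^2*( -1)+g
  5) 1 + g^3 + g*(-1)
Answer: 3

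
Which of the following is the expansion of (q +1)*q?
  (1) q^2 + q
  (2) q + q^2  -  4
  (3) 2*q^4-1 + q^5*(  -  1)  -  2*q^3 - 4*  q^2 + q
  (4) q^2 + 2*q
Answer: 1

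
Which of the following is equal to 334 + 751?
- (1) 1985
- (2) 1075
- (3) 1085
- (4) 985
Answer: 3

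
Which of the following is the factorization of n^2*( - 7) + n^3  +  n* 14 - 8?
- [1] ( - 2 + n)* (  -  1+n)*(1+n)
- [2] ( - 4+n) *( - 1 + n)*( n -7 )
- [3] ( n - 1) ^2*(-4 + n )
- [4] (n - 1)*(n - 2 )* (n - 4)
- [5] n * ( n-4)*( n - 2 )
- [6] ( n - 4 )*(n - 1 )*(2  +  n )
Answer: 4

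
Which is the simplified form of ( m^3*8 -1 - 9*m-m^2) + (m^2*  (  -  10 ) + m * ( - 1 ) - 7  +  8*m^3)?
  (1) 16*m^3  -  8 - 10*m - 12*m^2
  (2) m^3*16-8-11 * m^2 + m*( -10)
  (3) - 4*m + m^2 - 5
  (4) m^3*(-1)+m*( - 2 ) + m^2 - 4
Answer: 2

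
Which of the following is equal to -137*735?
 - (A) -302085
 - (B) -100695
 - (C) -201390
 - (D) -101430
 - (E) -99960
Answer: B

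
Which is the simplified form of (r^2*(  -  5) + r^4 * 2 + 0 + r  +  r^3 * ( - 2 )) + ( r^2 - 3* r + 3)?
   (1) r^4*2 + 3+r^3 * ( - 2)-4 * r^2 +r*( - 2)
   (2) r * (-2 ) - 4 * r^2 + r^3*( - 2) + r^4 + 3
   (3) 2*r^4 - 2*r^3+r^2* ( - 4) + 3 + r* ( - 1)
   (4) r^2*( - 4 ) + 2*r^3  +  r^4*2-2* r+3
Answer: 1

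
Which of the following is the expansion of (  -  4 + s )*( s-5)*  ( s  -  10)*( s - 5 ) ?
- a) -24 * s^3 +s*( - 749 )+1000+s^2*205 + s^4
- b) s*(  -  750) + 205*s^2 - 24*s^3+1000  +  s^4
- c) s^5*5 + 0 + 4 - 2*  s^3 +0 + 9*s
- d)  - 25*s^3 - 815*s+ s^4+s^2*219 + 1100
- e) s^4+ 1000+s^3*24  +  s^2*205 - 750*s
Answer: b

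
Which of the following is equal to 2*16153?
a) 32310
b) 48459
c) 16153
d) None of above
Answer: d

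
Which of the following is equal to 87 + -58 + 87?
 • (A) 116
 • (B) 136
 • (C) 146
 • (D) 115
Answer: A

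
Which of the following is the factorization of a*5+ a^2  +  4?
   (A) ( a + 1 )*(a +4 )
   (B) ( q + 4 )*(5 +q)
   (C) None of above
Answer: A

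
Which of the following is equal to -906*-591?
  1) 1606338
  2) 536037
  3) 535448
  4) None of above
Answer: 4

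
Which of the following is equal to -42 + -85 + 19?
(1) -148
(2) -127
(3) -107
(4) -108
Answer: 4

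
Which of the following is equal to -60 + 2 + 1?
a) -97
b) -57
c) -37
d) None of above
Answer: b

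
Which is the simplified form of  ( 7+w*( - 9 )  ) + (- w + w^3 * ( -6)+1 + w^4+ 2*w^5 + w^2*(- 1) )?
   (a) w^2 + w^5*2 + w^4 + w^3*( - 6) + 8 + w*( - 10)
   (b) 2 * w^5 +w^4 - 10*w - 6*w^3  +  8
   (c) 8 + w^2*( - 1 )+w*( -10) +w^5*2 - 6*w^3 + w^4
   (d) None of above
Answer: c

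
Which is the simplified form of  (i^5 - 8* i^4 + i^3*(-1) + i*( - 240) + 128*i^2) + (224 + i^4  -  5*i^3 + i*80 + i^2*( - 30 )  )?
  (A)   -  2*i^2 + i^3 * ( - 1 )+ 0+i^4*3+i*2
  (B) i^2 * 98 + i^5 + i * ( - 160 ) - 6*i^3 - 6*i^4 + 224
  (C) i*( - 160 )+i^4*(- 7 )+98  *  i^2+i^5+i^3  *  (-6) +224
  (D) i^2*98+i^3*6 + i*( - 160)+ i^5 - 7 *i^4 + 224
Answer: C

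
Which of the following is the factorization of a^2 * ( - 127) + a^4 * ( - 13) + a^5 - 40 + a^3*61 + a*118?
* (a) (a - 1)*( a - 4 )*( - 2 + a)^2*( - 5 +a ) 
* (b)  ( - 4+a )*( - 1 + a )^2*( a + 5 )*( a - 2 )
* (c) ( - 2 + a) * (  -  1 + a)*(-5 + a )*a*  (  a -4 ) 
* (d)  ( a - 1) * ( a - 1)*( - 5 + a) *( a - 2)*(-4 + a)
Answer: d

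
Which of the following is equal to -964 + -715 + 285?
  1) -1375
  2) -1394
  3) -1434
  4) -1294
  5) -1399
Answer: 2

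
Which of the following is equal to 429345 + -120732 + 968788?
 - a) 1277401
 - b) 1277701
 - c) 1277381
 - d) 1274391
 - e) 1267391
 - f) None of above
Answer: a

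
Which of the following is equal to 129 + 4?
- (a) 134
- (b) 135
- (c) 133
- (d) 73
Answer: c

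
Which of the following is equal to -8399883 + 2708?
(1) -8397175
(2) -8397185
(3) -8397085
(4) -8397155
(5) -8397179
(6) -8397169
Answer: 1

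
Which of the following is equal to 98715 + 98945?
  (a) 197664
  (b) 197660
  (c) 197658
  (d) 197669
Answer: b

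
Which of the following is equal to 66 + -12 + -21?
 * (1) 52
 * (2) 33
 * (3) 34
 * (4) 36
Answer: 2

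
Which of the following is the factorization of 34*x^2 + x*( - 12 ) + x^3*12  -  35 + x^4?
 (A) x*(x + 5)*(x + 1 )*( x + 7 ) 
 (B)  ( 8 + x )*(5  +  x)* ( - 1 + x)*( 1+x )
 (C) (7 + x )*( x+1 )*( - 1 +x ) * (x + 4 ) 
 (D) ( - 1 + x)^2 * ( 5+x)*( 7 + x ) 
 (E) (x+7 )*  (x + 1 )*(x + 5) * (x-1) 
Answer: E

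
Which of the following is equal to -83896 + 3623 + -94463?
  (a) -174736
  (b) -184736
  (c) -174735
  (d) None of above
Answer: a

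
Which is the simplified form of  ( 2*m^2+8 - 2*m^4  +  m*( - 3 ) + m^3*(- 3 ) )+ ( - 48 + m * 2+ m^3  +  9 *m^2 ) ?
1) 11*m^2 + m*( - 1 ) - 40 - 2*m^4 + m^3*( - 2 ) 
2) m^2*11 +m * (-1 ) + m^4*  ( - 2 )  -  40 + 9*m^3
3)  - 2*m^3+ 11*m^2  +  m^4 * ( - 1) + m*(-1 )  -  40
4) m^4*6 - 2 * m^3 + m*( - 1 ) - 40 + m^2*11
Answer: 1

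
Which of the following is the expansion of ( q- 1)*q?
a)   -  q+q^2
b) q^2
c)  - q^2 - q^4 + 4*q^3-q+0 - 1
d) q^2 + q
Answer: a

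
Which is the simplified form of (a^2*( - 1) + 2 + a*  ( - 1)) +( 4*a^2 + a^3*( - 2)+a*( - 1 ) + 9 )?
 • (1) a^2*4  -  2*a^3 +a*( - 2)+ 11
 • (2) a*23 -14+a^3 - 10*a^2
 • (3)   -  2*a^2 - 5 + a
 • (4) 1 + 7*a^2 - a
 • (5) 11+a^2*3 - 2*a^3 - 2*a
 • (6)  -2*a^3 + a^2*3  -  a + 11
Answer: 5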